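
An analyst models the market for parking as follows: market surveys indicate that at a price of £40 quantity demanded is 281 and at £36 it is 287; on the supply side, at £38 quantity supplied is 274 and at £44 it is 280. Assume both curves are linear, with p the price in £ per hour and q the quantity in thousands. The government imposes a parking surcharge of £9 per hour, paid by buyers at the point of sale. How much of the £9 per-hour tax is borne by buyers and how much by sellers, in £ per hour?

Buyers bear £3.6 per hour; sellers bear £5.4 per hour.

Demand slope: (287 − 281)/(36 − 40) = -1.5, so qd = 341 − 1.5p.
Supply slope: (280 − 274)/(44 − 38) = 1, so qs = p + 236.
Without the tax, 341 − 1.5p = p + 236 gives 2.5p = 105, so p* = £42 and q* = 278.
With the tax collected from buyers, demand (in seller-price terms) shifts: qd = 341 − 1.5(p + 9).
Solving gives q = 272.6 with buyers paying £45.6 and sellers receiving £36.6 (the £9 wedge).
Burden on buyers: £3.6; on sellers: £5.4. (They sum to £9.)
The less price-elastic side of the market bears the larger share of a per-unit tax.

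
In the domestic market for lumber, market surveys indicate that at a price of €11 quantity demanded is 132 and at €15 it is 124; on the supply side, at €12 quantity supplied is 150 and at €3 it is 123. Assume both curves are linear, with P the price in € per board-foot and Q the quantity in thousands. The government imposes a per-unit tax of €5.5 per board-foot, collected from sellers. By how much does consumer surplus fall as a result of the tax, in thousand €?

Consumer surplus falls by €444.51 thousand.

Demand slope: (124 − 132)/(15 − 11) = -2, so Qd = 154 − 2P.
Supply slope: (123 − 150)/(3 − 12) = 3, so Qs = 3P + 114.
Before the tax: set 154 − 2P = 3P + 114 → P* = €8, Q* = 138.
With the tax collected from sellers, supply shifts: Qs = 3(P − 5.5) + 114.
New equilibrium: consumers pay €11.3, sellers receive €5.8, Q = 131.4. (Wedge: Pb − Ps = 5.5.)
ΔCS is the trapezoid between Q = 131.4 and Q = 138 of height €3.3: ½ · (138 + 131.4) · 3.3 = €444.51.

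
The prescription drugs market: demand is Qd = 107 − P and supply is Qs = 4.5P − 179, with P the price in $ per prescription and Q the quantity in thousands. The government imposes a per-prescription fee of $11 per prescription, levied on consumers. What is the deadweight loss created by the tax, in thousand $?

Deadweight loss = $49.5 thousand.

Without the tax, 107 − P = 4.5P − 179 gives 5.5P = 286, so P* = $52 and Q* = 55.
With the tax collected from consumers, demand (in seller-price terms) shifts: Qd = 107 − (P + 11).
Solving gives Q = 46 with consumers paying $61 and sellers receiving $50 (the $11 wedge).
Quantity falls by |ΔQ| = |55 − 46| = 9.
DWL = ½ · t · |ΔQ| = ½ · 11 · 9 = $49.5.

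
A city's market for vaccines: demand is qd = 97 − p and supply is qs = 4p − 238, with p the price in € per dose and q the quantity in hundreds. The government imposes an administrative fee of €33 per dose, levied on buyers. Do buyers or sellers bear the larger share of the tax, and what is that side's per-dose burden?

Without the tax, 97 − p = 4p − 238 gives 5p = 335, so p* = €67 and q* = 30.
With the tax collected from buyers, demand (in seller-price terms) shifts: qd = 97 − (p + 33).
Solving gives q = 3.6 with buyers paying €93.4 and sellers receiving €60.4 (the €33 wedge).
Per-dose burden: buyers €26.4, sellers €6.6.
Buyers take the larger share because demand is less price-elastic here (demand slope 1 vs supply slope 4).
The less price-elastic side of the market bears the larger share of a per-unit tax.

Buyers bear the larger share: €26.4 per dose.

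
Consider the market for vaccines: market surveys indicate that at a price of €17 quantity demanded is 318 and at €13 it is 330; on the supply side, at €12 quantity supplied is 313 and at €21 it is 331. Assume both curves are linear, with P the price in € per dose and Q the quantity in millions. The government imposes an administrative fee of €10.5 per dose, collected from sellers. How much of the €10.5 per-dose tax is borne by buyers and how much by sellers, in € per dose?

Demand slope: (330 − 318)/(13 − 17) = -3, so Qd = 369 − 3P.
Supply slope: (331 − 313)/(21 − 12) = 2, so Qs = 2P + 289.
Without the tax, 369 − 3P = 2P + 289 gives 5P = 80, so P* = €16 and Q* = 321.
With the tax collected from sellers, supply shifts: Qs = 2(P − 10.5) + 289.
New equilibrium: buyers pay €20.2, sellers receive €9.7, Q = 308.4. (Wedge: Pb − Ps = 10.5.)
Burden on buyers: €4.2; on sellers: €6.3. (They sum to €10.5.)

Buyers bear €4.2 per dose; sellers bear €6.3 per dose.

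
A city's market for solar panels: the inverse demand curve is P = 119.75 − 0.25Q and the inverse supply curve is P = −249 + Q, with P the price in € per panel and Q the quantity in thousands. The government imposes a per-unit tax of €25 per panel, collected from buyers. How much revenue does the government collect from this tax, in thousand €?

Rewrite in direct form: Qd = 479 − 4P and Qs = P + 249.
Before the tax: set 479 − 4P = P + 249 → P* = €46, Q* = 295.
With the tax collected from buyers, demand (in seller-price terms) shifts: Qd = 479 − 4(P + 25).
New equilibrium: buyers pay €51, sellers receive €26, Q = 275. (Wedge: Pb − Ps = 25.)
Revenue = t · Q = 25 · 275 = €6875.

Tax revenue = €6875 thousand.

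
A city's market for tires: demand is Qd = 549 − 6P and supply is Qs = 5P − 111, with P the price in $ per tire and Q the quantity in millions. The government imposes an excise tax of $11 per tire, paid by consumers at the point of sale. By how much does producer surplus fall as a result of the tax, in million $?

Producer surplus falls by $1044 million.

Without the tax, 549 − 6P = 5P − 111 gives 11P = 660, so P* = $60 and Q* = 189.
With the tax collected from consumers, demand (in seller-price terms) shifts: Qd = 549 − 6(P + 11).
New equilibrium: consumers pay $65, sellers receive $54, Q = 159. (Wedge: Pb − Ps = 11.)
ΔPS is the trapezoid between Q = 159 and Q = 189 of height $6: ½ · (189 + 159) · 6 = $1044.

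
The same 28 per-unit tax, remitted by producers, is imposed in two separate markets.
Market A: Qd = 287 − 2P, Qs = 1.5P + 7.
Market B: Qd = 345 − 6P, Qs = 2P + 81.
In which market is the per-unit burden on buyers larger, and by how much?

Market A: pre-tax P* = 80, Q* = 127; post-tax Q = 103; per-unit burden on buyers = 12.
Market B: pre-tax P* = 33, Q* = 147; post-tax Q = 105; per-unit burden on buyers = 7.
Difference: 12 vs 7 → market A is larger by 5.

Market A, by 5.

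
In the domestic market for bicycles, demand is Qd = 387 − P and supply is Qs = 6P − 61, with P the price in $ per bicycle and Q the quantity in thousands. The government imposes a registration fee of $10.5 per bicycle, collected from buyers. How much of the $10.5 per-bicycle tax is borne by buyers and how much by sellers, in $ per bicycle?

Buyers bear $9 per bicycle; sellers bear $1.5 per bicycle.

Without the tax, 387 − P = 6P − 61 gives 7P = 448, so P* = $64 and Q* = 323.
With the tax collected from buyers, demand (in seller-price terms) shifts: Qd = 387 − (P + 10.5).
Solving gives Q = 314 with buyers paying $73 and sellers receiving $62.5 (the $10.5 wedge).
Burden on buyers: $9; on sellers: $1.5. (They sum to $10.5.)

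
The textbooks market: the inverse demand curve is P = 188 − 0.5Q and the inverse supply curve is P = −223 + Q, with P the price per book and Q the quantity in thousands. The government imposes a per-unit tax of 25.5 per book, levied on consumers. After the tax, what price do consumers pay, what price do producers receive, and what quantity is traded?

Rewrite in direct form: Qd = 376 − 2P and Qs = P + 223.
Before the tax: set 376 − 2P = P + 223 → P* = 51, Q* = 274.
With the tax collected from consumers, demand (in seller-price terms) shifts: Qd = 376 − 2(P + 25.5).
New equilibrium: consumers pay 59.5, producers receive 34, Q = 257. (Wedge: Pb − Ps = 25.5.)

Consumers pay 59.5; producers receive 34; quantity = 257.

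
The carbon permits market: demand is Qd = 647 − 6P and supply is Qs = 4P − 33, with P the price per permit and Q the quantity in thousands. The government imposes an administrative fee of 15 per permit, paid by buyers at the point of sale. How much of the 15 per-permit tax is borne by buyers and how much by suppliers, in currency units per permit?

Buyers bear 6 per permit; suppliers bear 9 per permit.

Before the tax: set 647 − 6P = 4P − 33 → P* = 68, Q* = 239.
With the tax collected from buyers, demand (in seller-price terms) shifts: Qd = 647 − 6(P + 15).
Solving gives Q = 203 with buyers paying 74 and suppliers receiving 59 (the 15 wedge).
Burden on buyers: 6; on suppliers: 9. (They sum to 15.)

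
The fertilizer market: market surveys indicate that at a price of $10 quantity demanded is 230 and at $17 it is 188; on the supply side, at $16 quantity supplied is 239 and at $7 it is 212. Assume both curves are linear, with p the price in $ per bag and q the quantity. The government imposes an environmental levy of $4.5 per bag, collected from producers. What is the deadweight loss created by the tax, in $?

Demand slope: (188 − 230)/(17 − 10) = -6, so qd = 290 − 6p.
Supply slope: (212 − 239)/(7 − 16) = 3, so qs = 3p + 191.
Without the tax, 290 − 6p = 3p + 191 gives 9p = 99, so p* = $11 and q* = 224.
With the tax collected from producers, supply shifts: qs = 3(p − 4.5) + 191.
Solving gives q = 215 with buyers paying $12.5 and producers receiving $8 (the $4.5 wedge).
Quantity falls by |ΔQ| = |224 − 215| = 9.
DWL = ½ · t · |ΔQ| = ½ · 4.5 · 9 = $20.25.

Deadweight loss = $20.25.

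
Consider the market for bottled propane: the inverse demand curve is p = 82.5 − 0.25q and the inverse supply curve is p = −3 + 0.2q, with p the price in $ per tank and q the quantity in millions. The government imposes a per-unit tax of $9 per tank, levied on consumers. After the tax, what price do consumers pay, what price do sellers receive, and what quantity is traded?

Consumers pay $40; sellers receive $31; quantity = 170.

Inverting to q(p) form: qd = 330 − 4p; qs = 5p + 15.
Before the tax: set 330 − 4p = 5p + 15 → p* = $35, q* = 190.
With the tax collected from consumers, demand (in seller-price terms) shifts: qd = 330 − 4(p + 9).
Solving gives q = 170 with consumers paying $40 and sellers receiving $31 (the $9 wedge).
The less price-elastic side of the market bears the larger share of a per-unit tax.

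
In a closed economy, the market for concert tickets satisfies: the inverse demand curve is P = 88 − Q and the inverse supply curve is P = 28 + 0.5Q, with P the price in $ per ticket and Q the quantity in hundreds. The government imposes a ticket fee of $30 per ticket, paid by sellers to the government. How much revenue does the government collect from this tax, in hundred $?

Tax revenue = $600 hundred.

Inverting to Q(P) form: Qd = 88 − P; Qs = 2P − 56.
Before the tax: set 88 − P = 2P − 56 → P* = $48, Q* = 40.
With the tax collected from sellers, supply shifts: Qs = 2(P − 30) − 56.
New equilibrium: buyers pay $68, sellers receive $38, Q = 20. (Wedge: Pb − Ps = 30.)
Revenue = t · Q = 30 · 20 = $600.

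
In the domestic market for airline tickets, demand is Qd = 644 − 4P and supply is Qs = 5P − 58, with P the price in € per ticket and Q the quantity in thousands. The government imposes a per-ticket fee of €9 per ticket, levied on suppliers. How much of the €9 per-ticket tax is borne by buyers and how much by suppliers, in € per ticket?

Before the tax: set 644 − 4P = 5P − 58 → P* = €78, Q* = 332.
With the tax collected from suppliers, supply shifts: Qs = 5(P − 9) − 58.
Solving gives Q = 312 with buyers paying €83 and suppliers receiving €74 (the €9 wedge).
Burden on buyers: €5; on suppliers: €4. (They sum to €9.)
The less price-elastic side of the market bears the larger share of a per-unit tax.

Buyers bear €5 per ticket; suppliers bear €4 per ticket.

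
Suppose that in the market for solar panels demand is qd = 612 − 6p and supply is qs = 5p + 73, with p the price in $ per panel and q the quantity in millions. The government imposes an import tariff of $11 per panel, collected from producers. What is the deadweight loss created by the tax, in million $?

Without the tax, 612 − 6p = 5p + 73 gives 11p = 539, so p* = $49 and q* = 318.
With the tax collected from producers, supply shifts: qs = 5(p − 11) + 73.
Solving gives q = 288 with consumers paying $54 and producers receiving $43 (the $11 wedge).
Quantity falls by |ΔQ| = |318 − 288| = 30.
DWL = ½ · t · |ΔQ| = ½ · 11 · 30 = $165.

Deadweight loss = $165 million.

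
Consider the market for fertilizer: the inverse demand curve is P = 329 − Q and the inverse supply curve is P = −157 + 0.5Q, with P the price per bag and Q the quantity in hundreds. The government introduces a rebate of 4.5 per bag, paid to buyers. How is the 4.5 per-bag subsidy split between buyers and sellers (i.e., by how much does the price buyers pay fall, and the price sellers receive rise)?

Buyers gain 3 per bag; sellers gain 1.5 per bag.

Inverting to Q(P) form: Qd = 329 − P; Qs = 2P + 314.
Without the subsidy, 329 − P = 2P + 314 gives 3P = 15, so P* = 5 and Q* = 324.
With a per-unit subsidy paid to buyers, each effectively pays P − 4.5, so demand becomes Qd = 329 − (P − 4.5).
Solving gives Q = 327 with buyers paying 2 and sellers receiving 6.5 (the 4.5 wedge).
Gain to buyers: 3; to sellers: 1.5. (They sum to 4.5.)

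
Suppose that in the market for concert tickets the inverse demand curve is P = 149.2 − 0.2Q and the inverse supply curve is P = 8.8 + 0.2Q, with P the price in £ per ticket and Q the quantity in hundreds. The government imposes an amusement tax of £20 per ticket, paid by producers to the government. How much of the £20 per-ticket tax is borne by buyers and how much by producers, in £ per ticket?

Inverting to Q(P) form: Qd = 746 − 5P; Qs = 5P − 44.
Before the tax: set 746 − 5P = 5P − 44 → P* = £79, Q* = 351.
With the tax collected from producers, supply shifts: Qs = 5(P − 20) − 44.
New equilibrium: buyers pay £89, producers receive £69, Q = 301. (Wedge: Pb − Ps = 20.)
Burden on buyers: £10; on producers: £10. (They sum to £20.)
The less price-elastic side of the market bears the larger share of a per-unit tax.

Buyers bear £10 per ticket; producers bear £10 per ticket.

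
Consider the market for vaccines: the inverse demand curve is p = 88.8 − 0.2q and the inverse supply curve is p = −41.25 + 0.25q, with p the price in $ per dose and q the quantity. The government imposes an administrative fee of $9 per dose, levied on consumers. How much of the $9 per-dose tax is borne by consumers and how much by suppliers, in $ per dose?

Consumers bear $4 per dose; suppliers bear $5 per dose.

Rewrite in direct form: qd = 444 − 5p and qs = 4p + 165.
Before the tax: set 444 − 5p = 4p + 165 → p* = $31, q* = 289.
With the tax collected from consumers, demand (in seller-price terms) shifts: qd = 444 − 5(p + 9).
New equilibrium: consumers pay $35, suppliers receive $26, q = 269. (Wedge: pb − ps = 9.)
Burden on consumers: $4; on suppliers: $5. (They sum to $9.)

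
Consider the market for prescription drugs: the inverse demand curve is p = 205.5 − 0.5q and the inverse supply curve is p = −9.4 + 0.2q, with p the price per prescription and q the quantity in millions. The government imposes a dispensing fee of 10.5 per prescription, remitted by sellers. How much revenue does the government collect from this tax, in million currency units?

Rewrite in direct form: qd = 411 − 2p and qs = 5p + 47.
Before the tax: set 411 − 2p = 5p + 47 → p* = 52, q* = 307.
With the tax collected from sellers, supply shifts: qs = 5(p − 10.5) + 47.
New equilibrium: buyers pay 59.5, sellers receive 49, q = 292. (Wedge: pb − ps = 10.5.)
Revenue = t · Q = 10.5 · 292 = 3066.

Tax revenue = 3066 million.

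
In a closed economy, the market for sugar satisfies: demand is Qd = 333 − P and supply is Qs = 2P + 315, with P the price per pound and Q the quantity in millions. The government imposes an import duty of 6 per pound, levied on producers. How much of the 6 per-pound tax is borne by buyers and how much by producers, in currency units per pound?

Before the tax: set 333 − P = 2P + 315 → P* = 6, Q* = 327.
With the tax collected from producers, supply shifts: Qs = 2(P − 6) + 315.
New equilibrium: buyers pay 10, producers receive 4, Q = 323. (Wedge: Pb − Ps = 6.)
Burden on buyers: 4; on producers: 2. (They sum to 6.)

Buyers bear 4 per pound; producers bear 2 per pound.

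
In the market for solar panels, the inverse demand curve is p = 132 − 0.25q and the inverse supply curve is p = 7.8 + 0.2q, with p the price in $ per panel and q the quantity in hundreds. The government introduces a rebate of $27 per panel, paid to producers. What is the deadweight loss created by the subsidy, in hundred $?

Rewrite in direct form: qd = 528 − 4p and qs = 5p − 39.
Without the subsidy, 528 − 4p = 5p − 39 gives 9p = 567, so p* = $63 and q* = 276.
With a per-unit subsidy paid to producers, each receives p + 27 per unit sold, so supply becomes qs = 5(p + 27) − 39.
New equilibrium: consumers pay $48, producers receive $75, q = 336. (Wedge: pb − ps = −27.)
Quantity rises by |ΔQ| = |276 − 336| = 60.
DWL = ½ · t · |ΔQ| = ½ · 27 · 60 = $810.

Deadweight loss = $810 hundred.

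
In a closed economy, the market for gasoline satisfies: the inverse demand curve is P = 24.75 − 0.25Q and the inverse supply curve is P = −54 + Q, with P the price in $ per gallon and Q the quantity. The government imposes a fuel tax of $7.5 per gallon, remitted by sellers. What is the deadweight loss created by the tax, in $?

Deadweight loss = $22.5.

Rewrite in direct form: Qd = 99 − 4P and Qs = P + 54.
Without the tax, 99 − 4P = P + 54 gives 5P = 45, so P* = $9 and Q* = 63.
With the tax collected from sellers, supply shifts: Qs = (P − 7.5) + 54.
Solving gives Q = 57 with buyers paying $10.5 and sellers receiving $3 (the $7.5 wedge).
Quantity falls by |ΔQ| = |63 − 57| = 6.
DWL = ½ · t · |ΔQ| = ½ · 7.5 · 6 = $22.5.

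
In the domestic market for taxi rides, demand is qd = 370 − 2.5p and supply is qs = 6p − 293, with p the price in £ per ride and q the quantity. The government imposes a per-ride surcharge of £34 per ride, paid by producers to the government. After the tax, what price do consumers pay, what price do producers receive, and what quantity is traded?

Consumers pay £102; producers receive £68; quantity = 115.

Before the tax: set 370 − 2.5p = 6p − 293 → p* = £78, q* = 175.
With the tax collected from producers, supply shifts: qs = 6(p − 34) − 293.
New equilibrium: consumers pay £102, producers receive £68, q = 115. (Wedge: pb − ps = 34.)
The less price-elastic side of the market bears the larger share of a per-unit tax.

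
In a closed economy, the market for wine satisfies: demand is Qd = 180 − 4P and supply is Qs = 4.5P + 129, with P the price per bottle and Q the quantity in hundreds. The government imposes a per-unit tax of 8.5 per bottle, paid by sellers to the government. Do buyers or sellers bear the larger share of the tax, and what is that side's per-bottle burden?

Buyers bear the larger share: 4.5 per bottle.

Without the tax, 180 − 4P = 4.5P + 129 gives 8.5P = 51, so P* = 6 and Q* = 156.
With the tax collected from sellers, supply shifts: Qs = 4.5(P − 8.5) + 129.
New equilibrium: buyers pay 10.5, sellers receive 2, Q = 138. (Wedge: Pb − Ps = 8.5.)
Per-bottle burden: buyers 4.5, sellers 4.
Buyers take the larger share because demand is less price-elastic here (demand slope 4 vs supply slope 4.5).
The less price-elastic side of the market bears the larger share of a per-unit tax.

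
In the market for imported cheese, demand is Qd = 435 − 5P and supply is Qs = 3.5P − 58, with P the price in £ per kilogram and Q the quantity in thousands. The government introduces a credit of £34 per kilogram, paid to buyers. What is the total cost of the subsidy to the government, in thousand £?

Before the subsidy: set 435 − 5P = 3.5P − 58 → P* = £58, Q* = 145.
With a per-unit subsidy paid to buyers, each effectively pays P − 34, so demand becomes Qd = 435 − 5(P − 34).
New equilibrium: buyers pay £44, producers receive £78, Q = 215. (Wedge: Pb − Ps = −34.)
Outlay = t · Q = 34 · 215 = £7310.

Government outlay = £7310 thousand.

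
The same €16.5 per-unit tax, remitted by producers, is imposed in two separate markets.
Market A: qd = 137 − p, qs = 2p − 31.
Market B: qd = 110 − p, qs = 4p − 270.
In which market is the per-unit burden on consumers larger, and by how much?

Market B, by €2.2.

Market A: pre-tax p* = €56, q* = 81; post-tax q = 70; per-unit burden on consumers = €11.
Market B: pre-tax p* = €76, q* = 34; post-tax q = 20.8; per-unit burden on consumers = €13.2.
Difference: €11 vs €13.2 → market B is larger by €2.2.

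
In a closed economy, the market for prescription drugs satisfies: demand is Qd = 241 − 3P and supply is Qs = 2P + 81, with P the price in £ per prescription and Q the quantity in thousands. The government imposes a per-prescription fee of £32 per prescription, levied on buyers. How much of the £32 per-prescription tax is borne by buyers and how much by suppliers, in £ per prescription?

Without the tax, 241 − 3P = 2P + 81 gives 5P = 160, so P* = £32 and Q* = 145.
With the tax collected from buyers, demand (in seller-price terms) shifts: Qd = 241 − 3(P + 32).
New equilibrium: buyers pay £44.8, suppliers receive £12.8, Q = 106.6. (Wedge: Pb − Ps = 32.)
Burden on buyers: £12.8; on suppliers: £19.2. (They sum to £32.)
The less price-elastic side of the market bears the larger share of a per-unit tax.

Buyers bear £12.8 per prescription; suppliers bear £19.2 per prescription.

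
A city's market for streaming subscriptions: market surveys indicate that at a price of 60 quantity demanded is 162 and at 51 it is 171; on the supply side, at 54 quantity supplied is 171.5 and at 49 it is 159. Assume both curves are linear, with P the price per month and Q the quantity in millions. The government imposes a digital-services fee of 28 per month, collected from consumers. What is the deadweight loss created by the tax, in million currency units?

Deadweight loss = 280 million.

Demand slope: (171 − 162)/(51 − 60) = -1, so Qd = 222 − P.
Supply slope: (159 − 171.5)/(49 − 54) = 2.5, so Qs = 2.5P + 36.5.
Before the tax: set 222 − P = 2.5P + 36.5 → P* = 53, Q* = 169.
With the tax collected from consumers, demand (in seller-price terms) shifts: Qd = 222 − (P + 28).
New equilibrium: consumers pay 73, sellers receive 45, Q = 149. (Wedge: Pb − Ps = 28.)
Quantity falls by |ΔQ| = |169 − 149| = 20.
DWL = ½ · t · |ΔQ| = ½ · 28 · 20 = 280.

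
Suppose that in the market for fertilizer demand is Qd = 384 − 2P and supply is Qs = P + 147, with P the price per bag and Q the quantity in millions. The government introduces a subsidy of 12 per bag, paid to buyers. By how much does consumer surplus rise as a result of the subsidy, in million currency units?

Consumer surplus rises by 920 million.

Before the subsidy: set 384 − 2P = P + 147 → P* = 79, Q* = 226.
With a per-unit subsidy paid to buyers, each effectively pays P − 12, so demand becomes Qd = 384 − 2(P − 12).
Solving gives Q = 234 with buyers paying 75 and producers receiving 87 (the 12 wedge).
ΔCS is the trapezoid between Q = 234 and Q = 226 of height 4: ½ · (226 + 234) · 4 = 920.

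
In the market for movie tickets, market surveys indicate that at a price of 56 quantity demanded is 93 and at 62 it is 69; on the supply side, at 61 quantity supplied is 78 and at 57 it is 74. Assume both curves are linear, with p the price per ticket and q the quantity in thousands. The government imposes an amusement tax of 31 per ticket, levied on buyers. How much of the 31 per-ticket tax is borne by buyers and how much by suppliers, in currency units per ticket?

Demand slope: (69 − 93)/(62 − 56) = -4, so qd = 317 − 4p.
Supply slope: (74 − 78)/(57 − 61) = 1, so qs = p + 17.
Without the tax, 317 − 4p = p + 17 gives 5p = 300, so p* = 60 and q* = 77.
With the tax collected from buyers, demand (in seller-price terms) shifts: qd = 317 − 4(p + 31).
Solving gives q = 52.2 with buyers paying 66.2 and suppliers receiving 35.2 (the 31 wedge).
Burden on buyers: 6.2; on suppliers: 24.8. (They sum to 31.)
The less price-elastic side of the market bears the larger share of a per-unit tax.

Buyers bear 6.2 per ticket; suppliers bear 24.8 per ticket.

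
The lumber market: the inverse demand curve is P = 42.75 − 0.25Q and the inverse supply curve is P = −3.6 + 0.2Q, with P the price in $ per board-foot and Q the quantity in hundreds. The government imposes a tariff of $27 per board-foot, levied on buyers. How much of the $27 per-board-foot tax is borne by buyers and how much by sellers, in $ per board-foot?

Buyers bear $15 per board-foot; sellers bear $12 per board-foot.

Inverting to Q(P) form: Qd = 171 − 4P; Qs = 5P + 18.
Without the tax, 171 − 4P = 5P + 18 gives 9P = 153, so P* = $17 and Q* = 103.
With the tax collected from buyers, demand (in seller-price terms) shifts: Qd = 171 − 4(P + 27).
Solving gives Q = 43 with buyers paying $32 and sellers receiving $5 (the $27 wedge).
Burden on buyers: $15; on sellers: $12. (They sum to $27.)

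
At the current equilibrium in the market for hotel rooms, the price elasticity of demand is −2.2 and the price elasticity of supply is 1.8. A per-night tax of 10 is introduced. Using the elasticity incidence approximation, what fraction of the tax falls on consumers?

Incidence ratio: consumers' share ≈ εs / (εs + |εd|) = 1.8 / (1.8 + 2.2) = 0.45.
Supply is the less elastic side, so consumers bear the smaller share.

Consumers' share ≈ 0.45.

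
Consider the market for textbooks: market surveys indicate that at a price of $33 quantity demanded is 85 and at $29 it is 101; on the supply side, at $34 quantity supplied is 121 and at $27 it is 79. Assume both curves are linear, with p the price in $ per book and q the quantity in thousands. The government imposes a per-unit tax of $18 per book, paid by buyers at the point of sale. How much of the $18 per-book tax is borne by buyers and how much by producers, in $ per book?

Buyers bear $10.8 per book; producers bear $7.2 per book.

Demand slope: (101 − 85)/(29 − 33) = -4, so qd = 217 − 4p.
Supply slope: (79 − 121)/(27 − 34) = 6, so qs = 6p − 83.
Without the tax, 217 − 4p = 6p − 83 gives 10p = 300, so p* = $30 and q* = 97.
With the tax collected from buyers, demand (in seller-price terms) shifts: qd = 217 − 4(p + 18).
Solving gives q = 53.8 with buyers paying $40.8 and producers receiving $22.8 (the $18 wedge).
Burden on buyers: $10.8; on producers: $7.2. (They sum to $18.)
The less price-elastic side of the market bears the larger share of a per-unit tax.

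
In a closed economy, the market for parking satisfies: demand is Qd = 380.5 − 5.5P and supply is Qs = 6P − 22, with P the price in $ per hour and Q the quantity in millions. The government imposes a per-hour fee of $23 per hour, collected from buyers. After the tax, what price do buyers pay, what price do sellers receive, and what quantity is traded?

Buyers pay $47; sellers receive $24; quantity = 122.

Without the tax, 380.5 − 5.5P = 6P − 22 gives 11.5P = 402.5, so P* = $35 and Q* = 188.
With the tax collected from buyers, demand (in seller-price terms) shifts: Qd = 380.5 − 5.5(P + 23).
New equilibrium: buyers pay $47, sellers receive $24, Q = 122. (Wedge: Pb − Ps = 23.)
The less price-elastic side of the market bears the larger share of a per-unit tax.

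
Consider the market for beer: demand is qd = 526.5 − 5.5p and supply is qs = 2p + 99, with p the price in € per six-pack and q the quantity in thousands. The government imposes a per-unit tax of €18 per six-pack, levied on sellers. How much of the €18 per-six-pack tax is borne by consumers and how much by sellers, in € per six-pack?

Consumers bear €4.8 per six-pack; sellers bear €13.2 per six-pack.

Before the tax: set 526.5 − 5.5p = 2p + 99 → p* = €57, q* = 213.
With the tax collected from sellers, supply shifts: qs = 2(p − 18) + 99.
Solving gives q = 186.6 with consumers paying €61.8 and sellers receiving €43.8 (the €18 wedge).
Burden on consumers: €4.8; on sellers: €13.2. (They sum to €18.)
The less price-elastic side of the market bears the larger share of a per-unit tax.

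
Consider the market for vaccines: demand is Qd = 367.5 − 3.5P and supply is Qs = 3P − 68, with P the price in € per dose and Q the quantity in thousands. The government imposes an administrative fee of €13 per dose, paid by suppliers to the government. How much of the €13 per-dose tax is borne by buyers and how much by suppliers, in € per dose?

Before the tax: set 367.5 − 3.5P = 3P − 68 → P* = €67, Q* = 133.
With the tax collected from suppliers, supply shifts: Qs = 3(P − 13) − 68.
New equilibrium: buyers pay €73, suppliers receive €60, Q = 112. (Wedge: Pb − Ps = 13.)
Burden on buyers: €6; on suppliers: €7. (They sum to €13.)

Buyers bear €6 per dose; suppliers bear €7 per dose.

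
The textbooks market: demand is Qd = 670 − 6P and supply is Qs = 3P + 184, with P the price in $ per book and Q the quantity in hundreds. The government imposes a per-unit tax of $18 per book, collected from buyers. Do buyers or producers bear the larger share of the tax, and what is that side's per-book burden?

Producers bear the larger share: $12 per book.

Before the tax: set 670 − 6P = 3P + 184 → P* = $54, Q* = 346.
With the tax collected from buyers, demand (in seller-price terms) shifts: Qd = 670 − 6(P + 18).
Solving gives Q = 310 with buyers paying $60 and producers receiving $42 (the $18 wedge).
Per-book burden: buyers $6, producers $12.
Producers take the larger share because supply is less price-elastic here (demand slope 6 vs supply slope 3).
The less price-elastic side of the market bears the larger share of a per-unit tax.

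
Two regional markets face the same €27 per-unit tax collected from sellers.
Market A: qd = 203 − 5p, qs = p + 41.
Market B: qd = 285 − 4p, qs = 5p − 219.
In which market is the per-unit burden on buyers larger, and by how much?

Market A: pre-tax p* = €27, q* = 68; post-tax q = 45.5; per-unit burden on buyers = €4.5.
Market B: pre-tax p* = €56, q* = 61; post-tax q = 1; per-unit burden on buyers = €15.
Difference: €4.5 vs €15 → market B is larger by €10.5.

Market B, by €10.5.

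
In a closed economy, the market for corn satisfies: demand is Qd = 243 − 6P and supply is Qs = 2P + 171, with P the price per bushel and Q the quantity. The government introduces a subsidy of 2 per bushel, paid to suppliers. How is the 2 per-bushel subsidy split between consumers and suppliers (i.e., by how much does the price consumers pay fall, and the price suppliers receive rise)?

Consumers gain 0.5 per bushel; suppliers gain 1.5 per bushel.

Before the subsidy: set 243 − 6P = 2P + 171 → P* = 9, Q* = 189.
With a per-unit subsidy paid to suppliers, each receives P + 2 per unit sold, so supply becomes Qs = 2(P + 2) + 171.
New equilibrium: consumers pay 8.5, suppliers receive 10.5, Q = 192. (Wedge: Pb − Ps = −2.)
Gain to consumers: 0.5; to suppliers: 1.5. (They sum to 2.)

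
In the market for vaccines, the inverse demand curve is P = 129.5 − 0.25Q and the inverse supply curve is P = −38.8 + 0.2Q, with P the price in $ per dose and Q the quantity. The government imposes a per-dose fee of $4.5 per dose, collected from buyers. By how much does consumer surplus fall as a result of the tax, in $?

Consumer surplus falls by $922.5.

Inverting to Q(P) form: Qd = 518 − 4P; Qs = 5P + 194.
Before the tax: set 518 − 4P = 5P + 194 → P* = $36, Q* = 374.
With the tax collected from buyers, demand (in seller-price terms) shifts: Qd = 518 − 4(P + 4.5).
Solving gives Q = 364 with buyers paying $38.5 and sellers receiving $34 (the $4.5 wedge).
ΔCS is the trapezoid between Q = 364 and Q = 374 of height $2.5: ½ · (374 + 364) · 2.5 = $922.5.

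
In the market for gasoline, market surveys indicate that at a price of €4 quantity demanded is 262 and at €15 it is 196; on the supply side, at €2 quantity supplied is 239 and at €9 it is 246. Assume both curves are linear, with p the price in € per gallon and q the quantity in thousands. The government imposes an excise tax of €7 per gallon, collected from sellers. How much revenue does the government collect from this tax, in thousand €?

Demand slope: (196 − 262)/(15 − 4) = -6, so qd = 286 − 6p.
Supply slope: (246 − 239)/(9 − 2) = 1, so qs = p + 237.
Without the tax, 286 − 6p = p + 237 gives 7p = 49, so p* = €7 and q* = 244.
With the tax collected from sellers, supply shifts: qs = (p − 7) + 237.
Solving gives q = 238 with consumers paying €8 and sellers receiving €1 (the €7 wedge).
Revenue = t · Q = 7 · 238 = €1666.

Tax revenue = €1666 thousand.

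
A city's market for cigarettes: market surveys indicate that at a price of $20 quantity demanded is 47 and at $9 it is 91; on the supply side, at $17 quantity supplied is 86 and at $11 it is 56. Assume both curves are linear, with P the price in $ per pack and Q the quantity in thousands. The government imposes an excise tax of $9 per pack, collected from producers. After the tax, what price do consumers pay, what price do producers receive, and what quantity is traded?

Consumers pay $19; producers receive $10; quantity = 51.

Demand slope: (91 − 47)/(9 − 20) = -4, so Qd = 127 − 4P.
Supply slope: (56 − 86)/(11 − 17) = 5, so Qs = 5P + 1.
Before the tax: set 127 − 4P = 5P + 1 → P* = $14, Q* = 71.
With the tax collected from producers, supply shifts: Qs = 5(P − 9) + 1.
Solving gives Q = 51 with consumers paying $19 and producers receiving $10 (the $9 wedge).
The less price-elastic side of the market bears the larger share of a per-unit tax.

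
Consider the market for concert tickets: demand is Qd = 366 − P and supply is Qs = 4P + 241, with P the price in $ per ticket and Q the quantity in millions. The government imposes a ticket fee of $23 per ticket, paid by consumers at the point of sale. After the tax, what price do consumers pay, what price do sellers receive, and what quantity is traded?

Without the tax, 366 − P = 4P + 241 gives 5P = 125, so P* = $25 and Q* = 341.
With the tax collected from consumers, demand (in seller-price terms) shifts: Qd = 366 − (P + 23).
New equilibrium: consumers pay $43.4, sellers receive $20.4, Q = 322.6. (Wedge: Pb − Ps = 23.)

Consumers pay $43.4; sellers receive $20.4; quantity = 322.6.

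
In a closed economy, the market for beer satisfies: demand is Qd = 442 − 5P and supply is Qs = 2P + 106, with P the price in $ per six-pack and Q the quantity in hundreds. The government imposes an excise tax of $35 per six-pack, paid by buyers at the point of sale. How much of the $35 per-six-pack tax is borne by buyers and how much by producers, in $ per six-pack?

Buyers bear $10 per six-pack; producers bear $25 per six-pack.

Before the tax: set 442 − 5P = 2P + 106 → P* = $48, Q* = 202.
With the tax collected from buyers, demand (in seller-price terms) shifts: Qd = 442 − 5(P + 35).
Solving gives Q = 152 with buyers paying $58 and producers receiving $23 (the $35 wedge).
Burden on buyers: $10; on producers: $25. (They sum to $35.)
The less price-elastic side of the market bears the larger share of a per-unit tax.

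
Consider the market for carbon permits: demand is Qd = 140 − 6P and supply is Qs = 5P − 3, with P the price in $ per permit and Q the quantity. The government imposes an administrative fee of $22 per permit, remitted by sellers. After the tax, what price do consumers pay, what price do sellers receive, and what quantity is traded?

Before the tax: set 140 − 6P = 5P − 3 → P* = $13, Q* = 62.
With the tax collected from sellers, supply shifts: Qs = 5(P − 22) − 3.
New equilibrium: consumers pay $23, sellers receive $1, Q = 2. (Wedge: Pb − Ps = 22.)
The less price-elastic side of the market bears the larger share of a per-unit tax.

Consumers pay $23; sellers receive $1; quantity = 2.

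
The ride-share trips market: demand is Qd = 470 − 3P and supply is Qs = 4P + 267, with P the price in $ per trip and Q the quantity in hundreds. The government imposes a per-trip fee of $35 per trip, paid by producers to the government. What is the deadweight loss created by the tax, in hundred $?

Deadweight loss = $1050 hundred.

Without the tax, 470 − 3P = 4P + 267 gives 7P = 203, so P* = $29 and Q* = 383.
With the tax collected from producers, supply shifts: Qs = 4(P − 35) + 267.
New equilibrium: consumers pay $49, producers receive $14, Q = 323. (Wedge: Pb − Ps = 35.)
Quantity falls by |ΔQ| = |383 − 323| = 60.
DWL = ½ · t · |ΔQ| = ½ · 35 · 60 = $1050.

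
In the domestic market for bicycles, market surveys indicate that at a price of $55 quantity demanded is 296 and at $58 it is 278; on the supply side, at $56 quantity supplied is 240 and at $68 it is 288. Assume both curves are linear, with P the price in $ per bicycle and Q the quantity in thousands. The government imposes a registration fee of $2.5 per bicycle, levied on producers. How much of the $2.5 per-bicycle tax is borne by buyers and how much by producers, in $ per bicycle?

Demand slope: (278 − 296)/(58 − 55) = -6, so Qd = 626 − 6P.
Supply slope: (288 − 240)/(68 − 56) = 4, so Qs = 4P + 16.
Without the tax, 626 − 6P = 4P + 16 gives 10P = 610, so P* = $61 and Q* = 260.
With the tax collected from producers, supply shifts: Qs = 4(P − 2.5) + 16.
New equilibrium: buyers pay $62, producers receive $59.5, Q = 254. (Wedge: Pb − Ps = 2.5.)
Burden on buyers: $1; on producers: $1.5. (They sum to $2.5.)

Buyers bear $1 per bicycle; producers bear $1.5 per bicycle.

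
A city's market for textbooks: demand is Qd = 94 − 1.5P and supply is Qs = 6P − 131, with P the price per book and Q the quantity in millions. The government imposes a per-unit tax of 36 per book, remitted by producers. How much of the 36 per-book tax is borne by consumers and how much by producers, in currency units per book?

Without the tax, 94 − 1.5P = 6P − 131 gives 7.5P = 225, so P* = 30 and Q* = 49.
With the tax collected from producers, supply shifts: Qs = 6(P − 36) − 131.
Solving gives Q = 5.8 with consumers paying 58.8 and producers receiving 22.8 (the 36 wedge).
Burden on consumers: 28.8; on producers: 7.2. (They sum to 36.)
The less price-elastic side of the market bears the larger share of a per-unit tax.

Consumers bear 28.8 per book; producers bear 7.2 per book.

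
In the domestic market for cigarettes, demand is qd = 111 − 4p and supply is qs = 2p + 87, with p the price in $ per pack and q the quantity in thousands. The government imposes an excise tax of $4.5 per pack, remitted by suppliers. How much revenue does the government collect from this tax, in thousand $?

Before the tax: set 111 − 4p = 2p + 87 → p* = $4, q* = 95.
With the tax collected from suppliers, supply shifts: qs = 2(p − 4.5) + 87.
Solving gives q = 89 with buyers paying $5.5 and suppliers receiving $1 (the $4.5 wedge).
Revenue = t · Q = 4.5 · 89 = $400.5.

Tax revenue = $400.5 thousand.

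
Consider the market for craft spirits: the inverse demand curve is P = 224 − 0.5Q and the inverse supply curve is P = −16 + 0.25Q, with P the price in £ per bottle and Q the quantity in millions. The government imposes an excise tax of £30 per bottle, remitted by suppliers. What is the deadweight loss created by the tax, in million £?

Rewrite in direct form: Qd = 448 − 2P and Qs = 4P + 64.
Before the tax: set 448 − 2P = 4P + 64 → P* = £64, Q* = 320.
With the tax collected from suppliers, supply shifts: Qs = 4(P − 30) + 64.
New equilibrium: buyers pay £84, suppliers receive £54, Q = 280. (Wedge: Pb − Ps = 30.)
Quantity falls by |ΔQ| = |320 − 280| = 40.
DWL = ½ · t · |ΔQ| = ½ · 30 · 40 = £600.

Deadweight loss = £600 million.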